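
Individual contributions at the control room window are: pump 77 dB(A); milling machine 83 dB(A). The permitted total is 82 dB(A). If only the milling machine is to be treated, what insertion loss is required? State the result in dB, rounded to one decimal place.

2.7 dB

The untreated sources together contribute 10^(77/10) = 5.012e+07, i.e. 77.00 dB(A).
The limit corresponds to 10^(82/10) = 1.585e+08; subtracting the fixed part leaves 1.084e+08 for the milling machine, i.e. 80.35 dB(A).
So the milling machine must be reduced from 83 to 80.35 dB(A): IL = 2.65 dB.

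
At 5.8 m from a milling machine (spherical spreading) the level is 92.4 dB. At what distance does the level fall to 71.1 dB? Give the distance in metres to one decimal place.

Point-source spreading drops the level by 20·log₁₀(r₂/r₁); inverting, r₂/r₁ = 10^(ΔL/20).
r₂ = 5.8·10^((92.4−71.1)/20) = 5.8·10^(21.3/20) = 67.36 m.

67.4 m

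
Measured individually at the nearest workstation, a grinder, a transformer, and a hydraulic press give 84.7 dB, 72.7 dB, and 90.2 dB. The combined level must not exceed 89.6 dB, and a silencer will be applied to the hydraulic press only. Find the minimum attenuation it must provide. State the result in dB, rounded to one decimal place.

Fixed contribution from the other sources: Σ 10^(L/10) = 10^(84.7/10) + 10^(72.7/10) = 3.137e+08 (84.97 dB).
To meet 89.6 dB overall, the treated hydraulic press may contribute at most 10^(89.6/10) − 3.137e+08 = 5.983e+08, i.e. 87.77 dB.
Required insertion loss = 90.2 − 87.77 = 2.43 dB.

2.4 dB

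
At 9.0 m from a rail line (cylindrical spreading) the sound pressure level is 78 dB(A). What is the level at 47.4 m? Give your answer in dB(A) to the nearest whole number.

Cylindrical spreading from a line source gives a 10·log₁₀(r₂/r₁) drop.
L₂ = 78 − 10·log₁₀(47.4/9.0) = 78 − 7.215 = 70.78 dB(A).

71 dB(A)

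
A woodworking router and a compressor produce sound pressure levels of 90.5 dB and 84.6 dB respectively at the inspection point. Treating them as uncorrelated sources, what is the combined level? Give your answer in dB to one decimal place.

91.5 dB

Incoherent sources combine by intensity addition: L_total = 10·log₁₀(Σ 10^(L_i/10)).
Σ 10^(L/10) = 10^(90.5/10) + 10^(84.6/10) = 1.410e+09.
L_total = 10·log₁₀(1.410e+09) = 91.49 dB.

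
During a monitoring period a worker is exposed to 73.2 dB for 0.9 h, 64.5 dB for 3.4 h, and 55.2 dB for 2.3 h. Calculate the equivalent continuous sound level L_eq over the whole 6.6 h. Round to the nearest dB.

66 dB

The energy average is taken in the linear domain: L_eq = 10·log₁₀[(Σ tᵢ·10^(Lᵢ/10))/T], T = 6.6 h.
Σ tᵢ·10^(Lᵢ/10) = 0.9·10^(73.2/10) + 3.4·10^(64.5/10) + 2.3·10^(55.2/10) = 2.915e+07.
L_eq = 10·log₁₀(2.915e+07/6.6) = 66.45 dB.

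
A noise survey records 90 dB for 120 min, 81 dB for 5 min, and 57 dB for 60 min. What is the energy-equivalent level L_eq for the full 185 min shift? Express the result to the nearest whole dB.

88 dB

L_eq = 10·log₁₀[(1/T)·Σ tᵢ·10^(Lᵢ/10)] with T = 185 min.
Σ tᵢ·10^(Lᵢ/10) = 120·10^(90/10) + 5·10^(81/10) + 60·10^(57/10) = 1.207e+11.
L_eq = 10·log₁₀(1.207e+11/185) = 88.14 dB.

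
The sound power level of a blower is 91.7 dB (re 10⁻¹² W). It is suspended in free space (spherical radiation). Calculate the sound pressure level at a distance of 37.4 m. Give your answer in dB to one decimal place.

The power spreads over a sphere of area 4π·r², so L_p = L_w − 10·log₁₀(4π·r²).
4π·r² = 1.758e+04 m², 10·log₁₀ of that is 42.450 dB.
L_p = 91.7 − 42.450 = 49.25 dB.

49.3 dB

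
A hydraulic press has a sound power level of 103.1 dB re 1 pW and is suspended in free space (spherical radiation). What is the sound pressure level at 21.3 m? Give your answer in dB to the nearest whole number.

66 dB

The power spreads over a sphere of area 4π·r², so L_p = L_w − 10·log₁₀(4π·r²).
4π·r² = 5701 m², 10·log₁₀ of that is 37.560 dB.
L_p = 103.1 − 37.560 = 65.54 dB.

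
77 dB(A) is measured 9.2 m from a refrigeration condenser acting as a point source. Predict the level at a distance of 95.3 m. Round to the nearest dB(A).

57 dB(A)

Point-source attenuation: ΔL = 20·log₁₀(r₂/r₁) = 20·log₁₀(95.3/9.2) = 20.306 dB.
L₂ = 77 − 20·log₁₀(95.3/9.2) = 77 − 20.306 = 56.69 dB(A).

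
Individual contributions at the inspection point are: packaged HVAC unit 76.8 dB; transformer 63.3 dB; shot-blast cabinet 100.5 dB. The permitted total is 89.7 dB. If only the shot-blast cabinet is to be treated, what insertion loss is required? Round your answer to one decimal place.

11.0 dB

The untreated sources together contribute 10^(76.8/10) + 10^(63.3/10) = 5.000e+07, i.e. 76.99 dB.
The limit corresponds to 10^(89.7/10) = 9.333e+08; subtracting the fixed part leaves 8.833e+08 for the shot-blast cabinet, i.e. 89.46 dB.
So the shot-blast cabinet must be reduced from 100.5 to 89.46 dB: IL = 11.04 dB.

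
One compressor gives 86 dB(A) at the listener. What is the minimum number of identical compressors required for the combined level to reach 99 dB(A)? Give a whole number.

Need L₁ + 10·log₁₀ N ≥ 99, i.e. log₁₀ N ≥ 1.30.
N ≥ 10^(13.0/10) = 19.953, so N = 20.

20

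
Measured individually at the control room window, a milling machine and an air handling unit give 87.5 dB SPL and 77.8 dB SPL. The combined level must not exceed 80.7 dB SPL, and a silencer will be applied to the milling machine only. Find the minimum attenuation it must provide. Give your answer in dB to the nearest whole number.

10 dB

The untreated sources together contribute 10^(77.8/10) = 6.026e+07, i.e. 77.80 dB SPL.
The limit corresponds to 10^(80.7/10) = 1.175e+08; subtracting the fixed part leaves 5.723e+07 for the milling machine, i.e. 77.58 dB SPL.
Required insertion loss = 87.5 − 77.58 = 9.92 dB.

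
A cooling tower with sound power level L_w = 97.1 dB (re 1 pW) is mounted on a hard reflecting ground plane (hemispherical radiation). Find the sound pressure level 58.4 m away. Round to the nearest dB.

L_p = L_w − 10·log₁₀(2π·r²) with r = 58.4 m.
2π·r² = 2.143e+04 m², 10·log₁₀ of that is 43.310 dB.
L_p = 97.1 − 43.310 = 53.79 dB.

54 dB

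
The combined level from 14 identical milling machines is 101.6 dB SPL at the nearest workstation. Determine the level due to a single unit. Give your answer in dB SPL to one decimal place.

Dividing the total intensity by 14 lowers the level by 10·log₁₀ 14 = 11.461 dB: L₁ = 101.6 − 11.461.

90.1 dB SPL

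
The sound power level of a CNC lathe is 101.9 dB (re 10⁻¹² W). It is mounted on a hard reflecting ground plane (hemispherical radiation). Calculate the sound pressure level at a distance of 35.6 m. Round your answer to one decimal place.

L_p = L_w − 10·log₁₀(2π·r²) with r = 35.6 m.
2π·r² = 7963 m², 10·log₁₀ of that is 39.011 dB.
L_p = 101.9 − 39.011 = 62.89 dB.

62.9 dB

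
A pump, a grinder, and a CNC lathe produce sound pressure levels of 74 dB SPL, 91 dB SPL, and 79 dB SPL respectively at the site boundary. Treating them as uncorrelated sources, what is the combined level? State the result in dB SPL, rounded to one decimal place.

91.3 dB SPL

Incoherent sources combine by intensity addition: L_total = 10·log₁₀(Σ 10^(L_i/10)).
Σ 10^(L/10) = 10^(74/10) + 10^(91/10) + 10^(79/10) = 1.363e+09.
L_total = 10·log₁₀(1.363e+09) = 91.35 dB SPL.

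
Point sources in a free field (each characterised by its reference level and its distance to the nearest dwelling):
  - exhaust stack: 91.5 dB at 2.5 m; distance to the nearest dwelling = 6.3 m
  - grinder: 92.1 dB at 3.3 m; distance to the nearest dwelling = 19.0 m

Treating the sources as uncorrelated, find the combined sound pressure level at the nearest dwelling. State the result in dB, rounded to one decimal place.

84.3 dB

First find each source's level at the receiver (point-source: −20·log₁₀(r/r_ref)), then combine on an intensity basis.
exhaust stack: 91.5 − 20·log₁₀(6.3/2.5) = 91.5 − 8.03 = 83.47 dB.
grinder: 92.1 − 20·log₁₀(19.0/3.3) = 92.1 − 15.20 = 76.90 dB.
Σ 10^(L/10) = 2.714e+08 → L_total = 10·log₁₀(2.714e+08) = 84.34 dB.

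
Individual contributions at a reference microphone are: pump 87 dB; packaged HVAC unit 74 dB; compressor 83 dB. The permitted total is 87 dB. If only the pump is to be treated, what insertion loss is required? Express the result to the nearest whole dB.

Fixed contribution from the other sources: Σ 10^(L/10) = 10^(74/10) + 10^(83/10) = 2.246e+08 (83.51 dB).
The limit corresponds to 10^(87/10) = 5.012e+08; subtracting the fixed part leaves 2.765e+08 for the pump, i.e. 84.42 dB.
So the pump must be reduced from 87 to 84.42 dB: IL = 2.58 dB.

3 dB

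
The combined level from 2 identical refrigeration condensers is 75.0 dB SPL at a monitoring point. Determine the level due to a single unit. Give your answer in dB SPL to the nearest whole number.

72 dB SPL

Dividing the total intensity by 2 lowers the level by 10·log₁₀ 2 = 3.010 dB: L₁ = 75.0 − 3.010.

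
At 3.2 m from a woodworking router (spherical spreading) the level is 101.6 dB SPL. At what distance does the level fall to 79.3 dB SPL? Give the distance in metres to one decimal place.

41.7 m

The 22.3 dB drop corresponds to a distance ratio of 10^(22.3/20) for a point source.
r₂ = 3.2·10^((101.6−79.3)/20) = 3.2·10^(22.3/20) = 41.70 m.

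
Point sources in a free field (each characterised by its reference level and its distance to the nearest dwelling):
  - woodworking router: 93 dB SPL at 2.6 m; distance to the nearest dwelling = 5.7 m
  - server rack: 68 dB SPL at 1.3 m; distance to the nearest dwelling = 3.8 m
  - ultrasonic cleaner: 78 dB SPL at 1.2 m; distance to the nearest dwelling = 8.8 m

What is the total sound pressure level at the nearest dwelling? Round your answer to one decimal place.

86.2 dB SPL

First find each source's level at the receiver (point-source: −20·log₁₀(r/r_ref)), then combine on an intensity basis.
woodworking router: 93 − 20·log₁₀(5.7/2.6) = 93 − 6.82 = 86.18 dB SPL.
server rack: 68 − 20·log₁₀(3.8/1.3) = 68 − 9.32 = 58.68 dB SPL.
ultrasonic cleaner: 78 − 20·log₁₀(8.8/1.2) = 78 − 17.31 = 60.69 dB SPL.
Σ 10^(L/10) = 4.171e+08 → L_total = 10·log₁₀(4.171e+08) = 86.20 dB SPL.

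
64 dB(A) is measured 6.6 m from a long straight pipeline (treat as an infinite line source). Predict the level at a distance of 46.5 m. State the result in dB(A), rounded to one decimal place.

For a line source, L₂ = L₁ − 10·log₁₀(r₂/r₁).
L₂ = 64 − 10·log₁₀(46.5/6.6) = 64 − 8.479 = 55.52 dB(A).

55.5 dB(A)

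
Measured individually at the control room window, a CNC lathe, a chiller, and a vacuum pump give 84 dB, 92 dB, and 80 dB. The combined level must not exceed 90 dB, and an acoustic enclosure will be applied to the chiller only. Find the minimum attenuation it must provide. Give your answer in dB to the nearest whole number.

Everything except the chiller sums to 10^(84/10) + 10^(80/10) = 3.512e+08 in linear terms, 85.46 dB.
To meet 90 dB overall, the treated chiller may contribute at most 10^(90/10) − 3.512e+08 = 6.488e+08, i.e. 88.12 dB.
Required insertion loss = 92 − 88.12 = 3.88 dB.

4 dB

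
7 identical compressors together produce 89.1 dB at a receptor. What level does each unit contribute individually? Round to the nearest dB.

7 equal contributions raise the level by 10·log₁₀ 7 = 8.451 dB, so each unit alone gives 89.1 − 8.451.

81 dB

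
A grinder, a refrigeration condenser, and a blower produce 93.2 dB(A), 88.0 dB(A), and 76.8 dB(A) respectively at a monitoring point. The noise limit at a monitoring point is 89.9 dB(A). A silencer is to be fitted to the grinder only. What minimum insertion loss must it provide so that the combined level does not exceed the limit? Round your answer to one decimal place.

The untreated sources together contribute 10^(88.0/10) + 10^(76.8/10) = 6.788e+08, i.e. 88.32 dB(A).
To meet 89.9 dB(A) overall, the treated grinder may contribute at most 10^(89.9/10) − 6.788e+08 = 2.984e+08, i.e. 84.75 dB(A).
So the grinder must be reduced from 93.2 to 84.75 dB(A): IL = 8.45 dB.

8.5 dB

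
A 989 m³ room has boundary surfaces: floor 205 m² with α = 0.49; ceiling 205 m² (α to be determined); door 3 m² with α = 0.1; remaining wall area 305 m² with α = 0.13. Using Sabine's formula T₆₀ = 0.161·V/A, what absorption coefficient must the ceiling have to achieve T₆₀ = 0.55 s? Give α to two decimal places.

Required total absorption A = 0.161·989/0.55 = 289.51 m².
Absorption from the other surfaces = 205·0.49 + 3·0.1 + 305·0.13 = 140.40 m², so the ceiling must supply 149.11 m² over 205 m².
α = 149.11/205 = 0.727.

0.73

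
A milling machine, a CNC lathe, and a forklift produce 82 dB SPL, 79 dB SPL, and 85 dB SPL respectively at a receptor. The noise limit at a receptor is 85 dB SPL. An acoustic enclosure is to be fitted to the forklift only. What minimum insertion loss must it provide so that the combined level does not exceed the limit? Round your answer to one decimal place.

6.1 dB

Everything except the forklift sums to 10^(82/10) + 10^(79/10) = 2.379e+08 in linear terms, 83.76 dB SPL.
The limit corresponds to 10^(85/10) = 3.162e+08; subtracting the fixed part leaves 7.831e+07 for the forklift, i.e. 78.94 dB SPL.
So the forklift must be reduced from 85 to 78.94 dB SPL: IL = 6.06 dB.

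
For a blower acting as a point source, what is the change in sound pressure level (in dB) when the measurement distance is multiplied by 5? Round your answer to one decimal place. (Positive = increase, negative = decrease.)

-14.0 dB

A point source loses 6 dB per doubling of distance; generally ΔL = −20·log₁₀(r₂/r₁).
ΔL = −20·log₁₀(5) = -13.98 dB.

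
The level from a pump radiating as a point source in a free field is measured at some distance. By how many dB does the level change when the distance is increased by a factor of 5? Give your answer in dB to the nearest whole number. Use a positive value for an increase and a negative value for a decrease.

Point-source spreading: ΔL = −20·log₁₀(r₂/r₁).
ΔL = −20·log₁₀(5) = -13.98 dB.

-14 dB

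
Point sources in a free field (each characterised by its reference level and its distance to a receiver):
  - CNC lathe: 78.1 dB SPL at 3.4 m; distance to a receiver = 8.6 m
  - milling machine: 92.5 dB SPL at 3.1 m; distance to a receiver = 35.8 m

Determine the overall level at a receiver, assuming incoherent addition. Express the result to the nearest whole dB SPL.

Propagate each source to the receiver with L = L_ref − 20·log₁₀(r/r_ref), then add intensities.
CNC lathe: 78.1 − 20·log₁₀(8.6/3.4) = 78.1 − 8.06 = 70.04 dB SPL.
milling machine: 92.5 − 20·log₁₀(35.8/3.1) = 92.5 − 21.25 = 71.25 dB SPL.
Σ 10^(L/10) = 2.343e+07 → L_total = 10·log₁₀(2.343e+07) = 73.70 dB SPL.

74 dB SPL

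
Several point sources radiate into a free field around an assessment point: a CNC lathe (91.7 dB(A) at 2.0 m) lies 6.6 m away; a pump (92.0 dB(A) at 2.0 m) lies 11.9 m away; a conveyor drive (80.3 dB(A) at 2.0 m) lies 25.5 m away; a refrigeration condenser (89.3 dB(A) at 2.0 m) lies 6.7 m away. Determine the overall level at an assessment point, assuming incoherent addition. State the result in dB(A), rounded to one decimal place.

84.1 dB(A)

Propagate each source to the receiver with L = L_ref − 20·log₁₀(r/r_ref), then add intensities.
CNC lathe: 91.7 − 20·log₁₀(6.6/2.0) = 91.7 − 10.37 = 81.33 dB(A).
pump: 92.0 − 20·log₁₀(11.9/2.0) = 92.0 − 15.49 = 76.51 dB(A).
conveyor drive: 80.3 − 20·log₁₀(25.5/2.0) = 80.3 − 22.11 = 58.19 dB(A).
refrigeration condenser: 89.3 − 20·log₁₀(6.7/2.0) = 89.3 − 10.50 = 78.80 dB(A).
Σ 10^(L/10) = 2.571e+08 → L_total = 10·log₁₀(2.571e+08) = 84.10 dB(A).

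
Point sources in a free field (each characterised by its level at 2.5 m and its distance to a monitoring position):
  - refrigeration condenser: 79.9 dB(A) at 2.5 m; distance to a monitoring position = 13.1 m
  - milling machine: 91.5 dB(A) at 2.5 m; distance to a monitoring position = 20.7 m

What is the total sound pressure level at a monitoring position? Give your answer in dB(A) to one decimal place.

Propagate each source to the receiver with L = L_ref − 20·log₁₀(r/r_ref), then add intensities.
refrigeration condenser: 79.9 − 20·log₁₀(13.1/2.5) = 79.9 − 14.39 = 65.51 dB(A).
milling machine: 91.5 − 20·log₁₀(20.7/2.5) = 91.5 − 18.36 = 73.14 dB(A).
Σ 10^(L/10) = 2.416e+07 → L_total = 10·log₁₀(2.416e+07) = 73.83 dB(A).

73.8 dB(A)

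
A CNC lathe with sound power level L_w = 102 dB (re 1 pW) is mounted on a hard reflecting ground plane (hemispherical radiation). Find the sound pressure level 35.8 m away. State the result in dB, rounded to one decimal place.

62.9 dB

L_p = L_w − 10·log₁₀(2π·r²) with r = 35.8 m.
2π·r² = 8053 m², 10·log₁₀ of that is 39.059 dB.
L_p = 102 − 39.059 = 62.94 dB.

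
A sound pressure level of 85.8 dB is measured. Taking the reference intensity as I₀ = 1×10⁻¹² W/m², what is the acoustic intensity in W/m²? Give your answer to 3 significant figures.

I = I₀·10^(L/10) = 10⁻¹² × 10^(85.8/10) = 10^(-3.420).

0.000380 W/m²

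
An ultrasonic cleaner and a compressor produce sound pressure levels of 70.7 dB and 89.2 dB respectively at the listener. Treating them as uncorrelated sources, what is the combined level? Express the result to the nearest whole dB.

89 dB

For uncorrelated sources the intensities add, so convert each level to linear form, sum, and take 10·log₁₀ of the total.
Σ 10^(L/10) = 10^(70.7/10) + 10^(89.2/10) = 8.435e+08.
L_total = 10·log₁₀(8.435e+08) = 89.26 dB.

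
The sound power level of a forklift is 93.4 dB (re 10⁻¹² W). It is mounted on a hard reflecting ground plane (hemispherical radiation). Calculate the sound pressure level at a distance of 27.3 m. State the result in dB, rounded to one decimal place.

L_p = L_w − 10·log₁₀(2π·r²) with r = 27.3 m.
2π·r² = 4683 m², 10·log₁₀ of that is 36.705 dB.
L_p = 93.4 − 36.705 = 56.69 dB.

56.7 dB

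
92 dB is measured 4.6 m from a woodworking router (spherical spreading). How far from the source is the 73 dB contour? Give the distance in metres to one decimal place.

41.0 m

Point-source spreading drops the level by 20·log₁₀(r₂/r₁); inverting, r₂/r₁ = 10^(ΔL/20).
r₂ = 4.6·10^((92−73)/20) = 4.6·10^(19.0/20) = 41.00 m.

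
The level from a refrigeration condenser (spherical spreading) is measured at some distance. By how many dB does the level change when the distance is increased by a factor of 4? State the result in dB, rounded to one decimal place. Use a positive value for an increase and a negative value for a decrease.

Point-source spreading: ΔL = −20·log₁₀(r₂/r₁).
ΔL = −20·log₁₀(4) = -12.04 dB.

-12.0 dB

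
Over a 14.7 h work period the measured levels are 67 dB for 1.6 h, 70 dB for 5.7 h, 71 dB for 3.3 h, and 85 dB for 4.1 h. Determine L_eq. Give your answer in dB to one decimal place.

L_eq = 10·log₁₀[(1/T)·Σ tᵢ·10^(Lᵢ/10)] with T = 14.7 h.
Σ tᵢ·10^(Lᵢ/10) = 1.6·10^(67/10) + 5.7·10^(70/10) + 3.3·10^(71/10) + 4.1·10^(85/10) = 1.403e+09.
L_eq = 10·log₁₀(1.403e+09/14.7) = 79.80 dB.

79.8 dB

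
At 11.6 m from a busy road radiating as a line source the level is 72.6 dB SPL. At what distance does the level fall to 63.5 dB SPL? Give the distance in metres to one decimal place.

The 9.1 dB drop corresponds to a distance ratio of 10^(9.1/10) for a line source.
r₂ = 11.6·10^((72.6−63.5)/10) = 11.6·10^(9.1/10) = 94.29 m.

94.3 m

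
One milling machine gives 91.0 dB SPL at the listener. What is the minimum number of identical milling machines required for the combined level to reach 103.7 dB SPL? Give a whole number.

Need L₁ + 10·log₁₀ N ≥ 103.7, i.e. log₁₀ N ≥ 1.27.
N ≥ 10^(12.7/10) = 18.621, so N = 19.

19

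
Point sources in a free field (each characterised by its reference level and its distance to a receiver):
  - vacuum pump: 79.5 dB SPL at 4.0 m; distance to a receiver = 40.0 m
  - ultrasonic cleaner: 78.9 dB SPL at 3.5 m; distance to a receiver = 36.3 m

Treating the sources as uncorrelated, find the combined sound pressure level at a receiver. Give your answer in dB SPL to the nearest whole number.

62 dB SPL

First find each source's level at the receiver (point-source: −20·log₁₀(r/r_ref)), then combine on an intensity basis.
vacuum pump: 79.5 − 20·log₁₀(40.0/4.0) = 79.5 − 20.00 = 59.50 dB SPL.
ultrasonic cleaner: 78.9 − 20·log₁₀(36.3/3.5) = 78.9 − 20.32 = 58.58 dB SPL.
Σ 10^(L/10) = 1.613e+06 → L_total = 10·log₁₀(1.613e+06) = 62.08 dB SPL.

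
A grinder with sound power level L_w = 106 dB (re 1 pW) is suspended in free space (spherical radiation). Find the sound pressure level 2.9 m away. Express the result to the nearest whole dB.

86 dB

Free-field spherical radiation: L_p = L_w − 10·log₁₀(4π·r²), r = 2.9 m.
4π·r² = 105.7 m², 10·log₁₀ of that is 20.240 dB.
L_p = 106 − 20.240 = 85.76 dB.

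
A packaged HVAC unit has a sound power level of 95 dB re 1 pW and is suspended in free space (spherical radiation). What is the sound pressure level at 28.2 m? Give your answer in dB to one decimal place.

Free-field spherical radiation: L_p = L_w − 10·log₁₀(4π·r²), r = 28.2 m.
4π·r² = 9993 m², 10·log₁₀ of that is 39.997 dB.
L_p = 95 − 39.997 = 55.00 dB.

55.0 dB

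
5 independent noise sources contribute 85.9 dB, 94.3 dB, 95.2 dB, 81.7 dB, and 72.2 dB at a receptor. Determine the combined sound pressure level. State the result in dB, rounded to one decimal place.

98.2 dB

For uncorrelated sources the intensities add, so convert each level to linear form, sum, and take 10·log₁₀ of the total.
Σ 10^(L/10) = 10^(85.9/10) + 10^(94.3/10) + 10^(95.2/10) + 10^(81.7/10) + 10^(72.2/10) = 6.556e+09.
L_total = 10·log₁₀(6.556e+09) = 98.17 dB.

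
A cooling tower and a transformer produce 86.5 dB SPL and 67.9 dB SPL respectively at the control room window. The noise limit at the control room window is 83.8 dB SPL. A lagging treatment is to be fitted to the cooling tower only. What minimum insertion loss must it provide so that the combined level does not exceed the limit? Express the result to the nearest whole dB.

3 dB

The untreated sources together contribute 10^(67.9/10) = 6.166e+06, i.e. 67.90 dB SPL.
To meet 83.8 dB SPL overall, the treated cooling tower may contribute at most 10^(83.8/10) − 6.166e+06 = 2.337e+08, i.e. 83.69 dB SPL.
So the cooling tower must be reduced from 86.5 to 83.69 dB SPL: IL = 2.81 dB.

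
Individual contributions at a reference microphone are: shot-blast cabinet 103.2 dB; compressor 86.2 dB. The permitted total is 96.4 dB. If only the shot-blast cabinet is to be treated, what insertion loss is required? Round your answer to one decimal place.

7.2 dB

Fixed contribution from the other source: Σ 10^(L/10) = 10^(86.2/10) = 4.169e+08 (86.20 dB).
The limit corresponds to 10^(96.4/10) = 4.365e+09; subtracting the fixed part leaves 3.948e+09 for the shot-blast cabinet, i.e. 95.96 dB.
So the shot-blast cabinet must be reduced from 103.2 to 95.96 dB: IL = 7.24 dB.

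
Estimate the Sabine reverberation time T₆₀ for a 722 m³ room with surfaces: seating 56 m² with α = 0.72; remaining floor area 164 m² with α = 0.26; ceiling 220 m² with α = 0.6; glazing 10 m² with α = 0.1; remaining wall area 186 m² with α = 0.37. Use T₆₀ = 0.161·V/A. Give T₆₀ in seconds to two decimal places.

A = Σ Sᵢαᵢ = 56·0.72 + 164·0.26 + 220·0.6 + 10·0.1 + 186·0.37 = 284.78 m².
T₆₀ = 0.161·V/A = 0.161·722/284.78 = 0.408 s.

0.41 s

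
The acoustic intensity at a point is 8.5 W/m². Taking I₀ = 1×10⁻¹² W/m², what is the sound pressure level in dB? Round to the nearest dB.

I/I₀ = 8.5/10⁻¹² = 8.5×10^12, and L = 10·log₁₀(I/I₀).
L = 10·(0.9294 + 12) = 129.29 dB.

129 dB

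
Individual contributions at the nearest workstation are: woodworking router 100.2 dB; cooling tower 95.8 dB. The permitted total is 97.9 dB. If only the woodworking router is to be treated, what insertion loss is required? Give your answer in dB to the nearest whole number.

6 dB

Fixed contribution from the other source: Σ 10^(L/10) = 10^(95.8/10) = 3.802e+09 (95.80 dB).
To meet 97.9 dB overall, the treated woodworking router may contribute at most 10^(97.9/10) − 3.802e+09 = 2.364e+09, i.e. 93.74 dB.
Required insertion loss = 100.2 − 93.74 = 6.46 dB.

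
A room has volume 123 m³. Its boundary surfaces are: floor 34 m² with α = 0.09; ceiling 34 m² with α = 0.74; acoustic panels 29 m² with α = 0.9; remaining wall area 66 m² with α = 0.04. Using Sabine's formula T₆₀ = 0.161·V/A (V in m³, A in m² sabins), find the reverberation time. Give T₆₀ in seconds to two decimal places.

Summing Sᵢαᵢ: 34·0.09 + 34·0.74 + 29·0.9 + 66·0.04 = 56.96 m².
T₆₀ = 0.161 × 123 / 56.96 = 0.348 s.

0.35 s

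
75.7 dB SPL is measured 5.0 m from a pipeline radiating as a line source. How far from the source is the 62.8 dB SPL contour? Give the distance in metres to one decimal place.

97.5 m

Line-source spreading drops the level by 10·log₁₀(r₂/r₁); inverting, r₂/r₁ = 10^(ΔL/10).
r₂ = 5.0·10^((75.7−62.8)/10) = 5.0·10^(12.9/10) = 97.49 m.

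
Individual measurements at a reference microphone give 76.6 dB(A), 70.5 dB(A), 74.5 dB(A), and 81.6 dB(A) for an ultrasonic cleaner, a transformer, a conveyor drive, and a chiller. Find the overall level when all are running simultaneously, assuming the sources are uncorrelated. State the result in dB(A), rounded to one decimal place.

Incoherent sources combine by intensity addition: L_total = 10·log₁₀(Σ 10^(L_i/10)).
Σ 10^(L/10) = 10^(76.6/10) + 10^(70.5/10) + 10^(74.5/10) + 10^(81.6/10) = 2.297e+08.
L_total = 10·log₁₀(2.297e+08) = 83.61 dB(A).

83.6 dB(A)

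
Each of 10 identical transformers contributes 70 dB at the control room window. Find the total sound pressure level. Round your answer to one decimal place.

With 10 equal, uncorrelated contributions the intensity is 10× that of one unit, giving a rise of 10·log₁₀ 10.
L_total = 70 + 10·log₁₀(10) = 70 + 10.000 = 80.00 dB.

80.0 dB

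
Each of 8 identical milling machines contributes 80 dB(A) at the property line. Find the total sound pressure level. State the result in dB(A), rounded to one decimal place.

N identical incoherent sources raise the level by 10·log₁₀ N.
L_total = 80 + 10·log₁₀(8) = 80 + 9.031 = 89.03 dB(A).

89.0 dB(A)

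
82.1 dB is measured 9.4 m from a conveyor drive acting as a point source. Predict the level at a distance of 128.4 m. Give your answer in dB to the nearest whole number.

59 dB

For a point source, L₂ = L₁ − 20·log₁₀(r₂/r₁).
L₂ = 82.1 − 20·log₁₀(128.4/9.4) = 82.1 − 22.709 = 59.39 dB.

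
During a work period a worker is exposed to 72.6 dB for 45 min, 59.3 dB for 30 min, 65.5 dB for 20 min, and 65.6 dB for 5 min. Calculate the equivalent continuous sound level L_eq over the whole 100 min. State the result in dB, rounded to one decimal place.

69.7 dB

Weight each interval's intensity by its duration and average over T = 100 min:
Σ tᵢ·10^(Lᵢ/10) = 45·10^(72.6/10) + 30·10^(59.3/10) + 20·10^(65.5/10) + 5·10^(65.6/10) = 9.335e+08.
L_eq = 10·log₁₀(9.335e+08/100) = 69.70 dB.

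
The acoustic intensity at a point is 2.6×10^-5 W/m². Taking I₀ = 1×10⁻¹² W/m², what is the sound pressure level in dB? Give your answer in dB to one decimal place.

74.1 dB

Dividing by I₀ shifts the exponent by 12: I/I₀ = 2.6×10^7.
L = 10·(0.4150 + 7) = 74.15 dB.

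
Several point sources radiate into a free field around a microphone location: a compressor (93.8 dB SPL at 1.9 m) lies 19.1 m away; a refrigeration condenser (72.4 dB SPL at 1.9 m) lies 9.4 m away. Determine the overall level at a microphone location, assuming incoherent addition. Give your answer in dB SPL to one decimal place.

73.9 dB SPL

Apply inverse-square spreading to bring every level to the receiver, then sum 10^(L/10).
compressor: 93.8 − 20·log₁₀(19.1/1.9) = 93.8 − 20.05 = 73.75 dB SPL.
refrigeration condenser: 72.4 − 20·log₁₀(9.4/1.9) = 72.4 − 13.89 = 58.51 dB SPL.
Σ 10^(L/10) = 2.445e+07 → L_total = 10·log₁₀(2.445e+07) = 73.88 dB SPL.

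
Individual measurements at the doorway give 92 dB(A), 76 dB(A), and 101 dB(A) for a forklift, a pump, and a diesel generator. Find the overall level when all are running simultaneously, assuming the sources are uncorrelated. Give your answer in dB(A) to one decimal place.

101.5 dB(A)

For uncorrelated sources the intensities add, so convert each level to linear form, sum, and take 10·log₁₀ of the total.
Σ 10^(L/10) = 10^(92/10) + 10^(76/10) + 10^(101/10) = 1.421e+10.
L_total = 10·log₁₀(1.421e+10) = 101.53 dB(A).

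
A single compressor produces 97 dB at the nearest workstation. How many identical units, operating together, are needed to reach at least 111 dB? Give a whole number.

26

Need L₁ + 10·log₁₀ N ≥ 111, i.e. log₁₀ N ≥ 1.40.
N ≥ 10^(14.0/10) = 25.119, so N = 26.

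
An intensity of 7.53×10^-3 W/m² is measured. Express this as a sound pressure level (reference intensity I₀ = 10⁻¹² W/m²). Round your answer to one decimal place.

98.8 dB

Dividing by I₀ shifts the exponent by 12: I/I₀ = 7.53×10^9.
L = 10·(0.8768 + 9) = 98.77 dB.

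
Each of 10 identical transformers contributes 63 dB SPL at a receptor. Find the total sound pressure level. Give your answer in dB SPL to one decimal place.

73.0 dB SPL

L_total = L₁ + 10·log₁₀ N for N identical incoherent sources.
L_total = 63 + 10·log₁₀(10) = 63 + 10.000 = 73.00 dB SPL.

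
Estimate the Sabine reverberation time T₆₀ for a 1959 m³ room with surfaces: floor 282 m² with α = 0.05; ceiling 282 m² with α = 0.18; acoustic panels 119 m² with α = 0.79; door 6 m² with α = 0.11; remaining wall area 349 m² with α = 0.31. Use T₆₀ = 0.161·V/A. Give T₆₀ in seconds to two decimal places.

1.18 s

Total absorption A = 282·0.05 + 282·0.18 + 119·0.79 + 6·0.11 + 349·0.31 = 267.72 m² sabins.
T₆₀ = 0.161 × 1959 / 267.72 = 1.178 s.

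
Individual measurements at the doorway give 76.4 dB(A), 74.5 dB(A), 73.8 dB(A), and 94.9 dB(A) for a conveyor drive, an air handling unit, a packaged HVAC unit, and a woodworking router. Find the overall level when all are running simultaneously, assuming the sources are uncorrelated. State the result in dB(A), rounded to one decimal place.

Incoherent sources combine by intensity addition: L_total = 10·log₁₀(Σ 10^(L_i/10)).
Σ 10^(L/10) = 10^(76.4/10) + 10^(74.5/10) + 10^(73.8/10) + 10^(94.9/10) = 3.186e+09.
L_total = 10·log₁₀(3.186e+09) = 95.03 dB(A).

95.0 dB(A)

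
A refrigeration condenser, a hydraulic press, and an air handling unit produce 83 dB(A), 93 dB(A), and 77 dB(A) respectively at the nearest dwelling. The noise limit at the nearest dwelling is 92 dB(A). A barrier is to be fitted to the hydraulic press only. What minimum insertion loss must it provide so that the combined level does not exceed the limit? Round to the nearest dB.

2 dB

Fixed contribution from the other sources: Σ 10^(L/10) = 10^(83/10) + 10^(77/10) = 2.496e+08 (83.97 dB(A)).
To meet 92 dB(A) overall, the treated hydraulic press may contribute at most 10^(92/10) − 2.496e+08 = 1.335e+09, i.e. 91.26 dB(A).
Required insertion loss = 93 − 91.26 = 1.74 dB.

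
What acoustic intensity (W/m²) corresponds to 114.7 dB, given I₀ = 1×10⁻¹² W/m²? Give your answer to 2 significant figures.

L = 10·log₁₀(I/I₀) ⇒ I = I₀·10^(L/10) = 10⁻¹² × 10^11.47.

0.30 W/m²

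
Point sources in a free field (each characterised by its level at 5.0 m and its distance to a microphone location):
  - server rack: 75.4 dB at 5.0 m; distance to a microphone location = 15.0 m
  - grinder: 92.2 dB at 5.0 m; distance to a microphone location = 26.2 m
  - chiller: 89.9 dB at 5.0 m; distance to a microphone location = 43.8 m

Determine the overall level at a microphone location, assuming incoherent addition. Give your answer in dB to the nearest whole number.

79 dB

First find each source's level at the receiver (point-source: −20·log₁₀(r/r_ref)), then combine on an intensity basis.
server rack: 75.4 − 20·log₁₀(15.0/5.0) = 75.4 − 9.54 = 65.86 dB.
grinder: 92.2 − 20·log₁₀(26.2/5.0) = 92.2 − 14.39 = 77.81 dB.
chiller: 89.9 − 20·log₁₀(43.8/5.0) = 89.9 − 18.85 = 71.05 dB.
Σ 10^(L/10) = 7.703e+07 → L_total = 10·log₁₀(7.703e+07) = 78.87 dB.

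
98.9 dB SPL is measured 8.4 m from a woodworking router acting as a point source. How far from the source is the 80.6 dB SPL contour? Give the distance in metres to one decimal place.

The 18.3 dB drop corresponds to a distance ratio of 10^(18.3/20) for a point source.
r₂ = 8.4·10^((98.9−80.6)/20) = 8.4·10^(18.3/20) = 69.07 m.

69.1 m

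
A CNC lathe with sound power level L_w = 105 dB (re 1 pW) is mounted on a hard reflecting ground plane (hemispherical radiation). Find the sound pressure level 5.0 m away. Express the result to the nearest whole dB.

83 dB

The power spreads over a hemisphere of area 2π·r², so L_p = L_w − 10·log₁₀(2π·r²).
2π·r² = 157.1 m², 10·log₁₀ of that is 21.961 dB.
L_p = 105 − 21.961 = 83.04 dB.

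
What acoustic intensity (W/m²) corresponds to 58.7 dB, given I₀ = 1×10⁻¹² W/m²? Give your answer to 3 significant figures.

L = 10·log₁₀(I/I₀) ⇒ I = I₀·10^(L/10) = 10⁻¹² × 10^5.87.

7.41e-07 W/m²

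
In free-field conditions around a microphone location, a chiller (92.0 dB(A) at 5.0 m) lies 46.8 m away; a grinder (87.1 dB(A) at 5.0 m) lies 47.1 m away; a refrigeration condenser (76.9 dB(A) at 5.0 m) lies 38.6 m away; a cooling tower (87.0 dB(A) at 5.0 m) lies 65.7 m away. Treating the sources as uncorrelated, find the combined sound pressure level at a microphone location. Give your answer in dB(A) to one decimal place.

Propagate each source to the receiver with L = L_ref − 20·log₁₀(r/r_ref), then add intensities.
chiller: 92.0 − 20·log₁₀(46.8/5.0) = 92.0 − 19.43 = 72.57 dB(A).
grinder: 87.1 − 20·log₁₀(47.1/5.0) = 87.1 − 19.48 = 67.62 dB(A).
refrigeration condenser: 76.9 − 20·log₁₀(38.6/5.0) = 76.9 − 17.75 = 59.15 dB(A).
cooling tower: 87.0 − 20·log₁₀(65.7/5.0) = 87.0 − 22.37 = 64.63 dB(A).
Σ 10^(L/10) = 2.759e+07 → L_total = 10·log₁₀(2.759e+07) = 74.41 dB(A).

74.4 dB(A)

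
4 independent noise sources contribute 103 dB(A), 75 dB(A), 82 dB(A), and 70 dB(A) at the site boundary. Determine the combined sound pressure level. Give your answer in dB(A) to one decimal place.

103.0 dB(A)

For uncorrelated sources the intensities add, so convert each level to linear form, sum, and take 10·log₁₀ of the total.
Σ 10^(L/10) = 10^(103/10) + 10^(75/10) + 10^(82/10) + 10^(70/10) = 2.015e+10.
L_total = 10·log₁₀(2.015e+10) = 103.04 dB(A).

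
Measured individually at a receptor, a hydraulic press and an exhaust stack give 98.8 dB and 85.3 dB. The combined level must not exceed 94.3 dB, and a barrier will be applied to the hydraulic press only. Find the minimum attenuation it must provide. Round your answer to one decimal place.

5.1 dB

Everything except the hydraulic press sums to 10^(85.3/10) = 3.388e+08 in linear terms, 85.30 dB.
The limit corresponds to 10^(94.3/10) = 2.692e+09; subtracting the fixed part leaves 2.353e+09 for the hydraulic press, i.e. 93.72 dB.
So the hydraulic press must be reduced from 98.8 to 93.72 dB: IL = 5.08 dB.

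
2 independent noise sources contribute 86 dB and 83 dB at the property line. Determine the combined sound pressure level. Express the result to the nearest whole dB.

Incoherent sources combine by intensity addition: L_total = 10·log₁₀(Σ 10^(L_i/10)).
Σ 10^(L/10) = 10^(86/10) + 10^(83/10) = 5.976e+08.
L_total = 10·log₁₀(5.976e+08) = 87.76 dB.

88 dB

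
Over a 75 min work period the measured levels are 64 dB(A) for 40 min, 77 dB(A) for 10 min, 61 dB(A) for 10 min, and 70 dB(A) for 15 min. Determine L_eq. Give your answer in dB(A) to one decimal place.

70.1 dB(A)

The energy average is taken in the linear domain: L_eq = 10·log₁₀[(Σ tᵢ·10^(Lᵢ/10))/T], T = 75 min.
Σ tᵢ·10^(Lᵢ/10) = 40·10^(64/10) + 10·10^(77/10) + 10·10^(61/10) + 15·10^(70/10) = 7.643e+08.
L_eq = 10·log₁₀(7.643e+08/75) = 70.08 dB(A).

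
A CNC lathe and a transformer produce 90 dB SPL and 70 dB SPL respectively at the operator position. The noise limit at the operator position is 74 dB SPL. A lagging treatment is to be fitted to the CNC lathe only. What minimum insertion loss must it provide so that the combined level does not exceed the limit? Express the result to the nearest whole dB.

18 dB

Everything except the CNC lathe sums to 10^(70/10) = 1.000e+07 in linear terms, 70.00 dB SPL.
To meet 74 dB SPL overall, the treated CNC lathe may contribute at most 10^(74/10) − 1.000e+07 = 1.512e+07, i.e. 71.80 dB SPL.
Required insertion loss = 90 − 71.80 = 18.20 dB.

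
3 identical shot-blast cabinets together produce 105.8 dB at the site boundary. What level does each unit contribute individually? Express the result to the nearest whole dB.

101 dB

For N identical incoherent sources L_total = L₁ + 10·log₁₀ N, so L₁ = 105.8 − 10·log₁₀(3) = 105.8 − 4.771.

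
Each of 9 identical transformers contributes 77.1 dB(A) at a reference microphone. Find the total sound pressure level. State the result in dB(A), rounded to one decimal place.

N identical incoherent sources raise the level by 10·log₁₀ N.
L_total = 77.1 + 10·log₁₀(9) = 77.1 + 9.542 = 86.64 dB(A).

86.6 dB(A)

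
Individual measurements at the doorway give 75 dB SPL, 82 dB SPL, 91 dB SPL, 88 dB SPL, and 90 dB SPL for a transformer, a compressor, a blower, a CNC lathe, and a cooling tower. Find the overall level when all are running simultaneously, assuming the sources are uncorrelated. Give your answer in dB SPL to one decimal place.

94.9 dB SPL

Incoherent sources combine by intensity addition: L_total = 10·log₁₀(Σ 10^(L_i/10)).
Σ 10^(L/10) = 10^(75/10) + 10^(82/10) + 10^(91/10) + 10^(88/10) + 10^(90/10) = 3.080e+09.
L_total = 10·log₁₀(3.080e+09) = 94.89 dB SPL.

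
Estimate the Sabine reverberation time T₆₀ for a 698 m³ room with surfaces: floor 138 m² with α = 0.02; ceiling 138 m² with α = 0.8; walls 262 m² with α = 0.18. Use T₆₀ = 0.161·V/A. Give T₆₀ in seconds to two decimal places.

Total absorption A = 138·0.02 + 138·0.8 + 262·0.18 = 160.32 m² sabins.
T₆₀ = 0.161 × 698 / 160.32 = 0.701 s.

0.70 s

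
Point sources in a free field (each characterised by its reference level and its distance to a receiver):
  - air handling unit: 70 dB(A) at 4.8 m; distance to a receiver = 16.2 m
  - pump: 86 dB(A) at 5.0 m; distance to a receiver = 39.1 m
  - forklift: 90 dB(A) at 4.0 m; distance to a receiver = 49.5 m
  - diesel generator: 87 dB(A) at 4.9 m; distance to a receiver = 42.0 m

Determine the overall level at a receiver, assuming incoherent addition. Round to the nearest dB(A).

73 dB(A)

First find each source's level at the receiver (point-source: −20·log₁₀(r/r_ref)), then combine on an intensity basis.
air handling unit: 70 − 20·log₁₀(16.2/4.8) = 70 − 10.57 = 59.43 dB(A).
pump: 86 − 20·log₁₀(39.1/5.0) = 86 − 17.86 = 68.14 dB(A).
forklift: 90 − 20·log₁₀(49.5/4.0) = 90 − 21.85 = 68.15 dB(A).
diesel generator: 87 − 20·log₁₀(42.0/4.9) = 87 − 18.66 = 68.34 dB(A).
Σ 10^(L/10) = 2.074e+07 → L_total = 10·log₁₀(2.074e+07) = 73.17 dB(A).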